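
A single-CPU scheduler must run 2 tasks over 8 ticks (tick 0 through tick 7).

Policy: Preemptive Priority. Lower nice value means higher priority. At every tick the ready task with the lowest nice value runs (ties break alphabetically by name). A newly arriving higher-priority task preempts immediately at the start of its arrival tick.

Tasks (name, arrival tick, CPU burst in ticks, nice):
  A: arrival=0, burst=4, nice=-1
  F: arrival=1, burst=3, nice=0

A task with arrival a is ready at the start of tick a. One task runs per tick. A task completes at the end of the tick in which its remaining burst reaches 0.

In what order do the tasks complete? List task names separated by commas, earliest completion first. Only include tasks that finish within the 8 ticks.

completion order = A, F

t=0: ready={A} → run A
t=1: ready={A,F} → run A
t=2: ready={A,F} → run A
t=3: ready={A,F} → run A
t=4: ready={F} → run F
t=5: ready={F} → run F
t=6: ready={F} → run F
t=7: (idle)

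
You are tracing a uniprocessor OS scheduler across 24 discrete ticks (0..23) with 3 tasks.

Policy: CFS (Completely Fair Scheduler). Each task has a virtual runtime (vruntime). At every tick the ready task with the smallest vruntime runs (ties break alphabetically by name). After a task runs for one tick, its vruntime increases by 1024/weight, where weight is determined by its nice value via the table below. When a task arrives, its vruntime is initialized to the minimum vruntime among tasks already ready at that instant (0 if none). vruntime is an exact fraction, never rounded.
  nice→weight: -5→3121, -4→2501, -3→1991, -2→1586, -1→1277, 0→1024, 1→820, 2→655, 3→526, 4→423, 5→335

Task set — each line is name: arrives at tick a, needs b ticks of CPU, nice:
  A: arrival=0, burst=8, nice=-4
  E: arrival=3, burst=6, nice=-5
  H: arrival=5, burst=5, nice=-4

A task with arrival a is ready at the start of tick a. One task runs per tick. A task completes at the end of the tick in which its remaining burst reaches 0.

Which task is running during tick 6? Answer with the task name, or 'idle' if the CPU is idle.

running at tick 6 = H

t=0: vr[A=0] → run A
t=1: vr[A=1024/2501] → run A
t=2: vr[A=2048/2501] → run A
t=3: vr[A=3072/2501 E=3072/2501] → run A
t=4: vr[A=4096/2501 E=3072/2501] → run E
t=5: vr[A=4096/2501 E=12148736/7805621 H=12148736/7805621] → run E
t=6: vr[A=4096/2501 E=14709760/7805621 H=12148736/7805621] → run H
t=7: vr[A=4096/2501 E=14709760/7805621 H=15344640/7805621] → run A
t=8: vr[A=5120/2501 E=14709760/7805621 H=15344640/7805621] → run E
t=9: vr[A=5120/2501 E=17270784/7805621 H=15344640/7805621] → run H
t=10: vr[A=5120/2501 E=17270784/7805621 H=18540544/7805621] → run A
t=11: vr[A=6144/2501 E=17270784/7805621 H=18540544/7805621] → run E
t=12: vr[A=6144/2501 E=19831808/7805621 H=18540544/7805621] → run H
t=13: vr[A=6144/2501 E=19831808/7805621 H=21736448/7805621] → run A
t=14: vr[A=7168/2501 E=19831808/7805621 H=21736448/7805621] → run E
t=15: vr[A=7168/2501 E=22392832/7805621 H=21736448/7805621] → run H
t=16: vr[A=7168/2501 E=22392832/7805621 H=24932352/7805621] → run A
t=17: vr[E=22392832/7805621 H=24932352/7805621] → run E
t=18: vr[H=24932352/7805621] → run H
t=19: (idle)
t=20: (idle)
t=21: (idle)
t=22: (idle)
t=23: (idle)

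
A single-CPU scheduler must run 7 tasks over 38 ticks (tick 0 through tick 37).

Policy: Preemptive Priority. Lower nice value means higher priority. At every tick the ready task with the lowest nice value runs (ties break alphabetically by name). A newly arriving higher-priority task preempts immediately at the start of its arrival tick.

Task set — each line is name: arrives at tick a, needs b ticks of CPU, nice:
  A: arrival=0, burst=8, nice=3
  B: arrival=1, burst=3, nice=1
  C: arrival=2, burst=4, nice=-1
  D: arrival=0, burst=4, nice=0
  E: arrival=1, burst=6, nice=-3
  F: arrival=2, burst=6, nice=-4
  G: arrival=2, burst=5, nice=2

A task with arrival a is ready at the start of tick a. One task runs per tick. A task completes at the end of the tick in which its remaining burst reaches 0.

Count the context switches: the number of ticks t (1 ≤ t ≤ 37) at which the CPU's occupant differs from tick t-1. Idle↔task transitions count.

context switches = 9

t=0: ready={A,D} → run D
t=1: ready={A,B,D,E} → run E
t=2: ready={A,B,C,D,E,F,G} → run F
t=3: ready={A,B,C,D,E,F,G} → run F
t=4: ready={A,B,C,D,E,F,G} → run F
t=5: ready={A,B,C,D,E,F,G} → run F
t=6: ready={A,B,C,D,E,F,G} → run F
t=7: ready={A,B,C,D,E,F,G} → run F
t=8: ready={A,B,C,D,E,G} → run E
t=9: ready={A,B,C,D,E,G} → run E
t=10: ready={A,B,C,D,E,G} → run E
t=11: ready={A,B,C,D,E,G} → run E
t=12: ready={A,B,C,D,E,G} → run E
t=13: ready={A,B,C,D,G} → run C
t=14: ready={A,B,C,D,G} → run C
t=15: ready={A,B,C,D,G} → run C
t=16: ready={A,B,C,D,G} → run C
t=17: ready={A,B,D,G} → run D
t=18: ready={A,B,D,G} → run D
t=19: ready={A,B,D,G} → run D
t=20: ready={A,B,G} → run B
t=21: ready={A,B,G} → run B
t=22: ready={A,B,G} → run B
t=23: ready={A,G} → run G
t=24: ready={A,G} → run G
t=25: ready={A,G} → run G
t=26: ready={A,G} → run G
t=27: ready={A,G} → run G
t=28: ready={A} → run A
t=29: ready={A} → run A
t=30: ready={A} → run A
t=31: ready={A} → run A
t=32: ready={A} → run A
t=33: ready={A} → run A
t=34: ready={A} → run A
t=35: ready={A} → run A
t=36: (idle)
t=37: (idle)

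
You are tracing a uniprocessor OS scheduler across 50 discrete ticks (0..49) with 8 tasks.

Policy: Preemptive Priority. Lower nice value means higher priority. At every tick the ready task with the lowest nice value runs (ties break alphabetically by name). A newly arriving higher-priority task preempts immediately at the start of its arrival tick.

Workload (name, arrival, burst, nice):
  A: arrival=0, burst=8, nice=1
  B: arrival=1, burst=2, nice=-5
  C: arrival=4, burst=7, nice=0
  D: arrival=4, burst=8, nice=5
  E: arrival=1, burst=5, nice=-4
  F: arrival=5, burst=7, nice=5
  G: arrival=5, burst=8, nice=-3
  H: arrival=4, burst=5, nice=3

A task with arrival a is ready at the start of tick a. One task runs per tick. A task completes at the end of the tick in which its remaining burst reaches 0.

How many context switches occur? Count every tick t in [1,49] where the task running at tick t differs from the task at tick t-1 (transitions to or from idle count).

context switches = 8

t=0: ready={A} → run A
t=1: ready={A,B,E} → run B
t=2: ready={A,B,E} → run B
t=3: ready={A,E} → run E
t=4: ready={A,C,D,E,H} → run E
t=5: ready={A,C,D,E,F,G,H} → run E
t=6: ready={A,C,D,E,F,G,H} → run E
t=7: ready={A,C,D,E,F,G,H} → run E
t=8: ready={A,C,D,F,G,H} → run G
t=9: ready={A,C,D,F,G,H} → run G
t=10: ready={A,C,D,F,G,H} → run G
t=11: ready={A,C,D,F,G,H} → run G
t=12: ready={A,C,D,F,G,H} → run G
t=13: ready={A,C,D,F,G,H} → run G
t=14: ready={A,C,D,F,G,H} → run G
t=15: ready={A,C,D,F,G,H} → run G
t=16: ready={A,C,D,F,H} → run C
t=17: ready={A,C,D,F,H} → run C
t=18: ready={A,C,D,F,H} → run C
t=19: ready={A,C,D,F,H} → run C
t=20: ready={A,C,D,F,H} → run C
t=21: ready={A,C,D,F,H} → run C
t=22: ready={A,C,D,F,H} → run C
t=23: ready={A,D,F,H} → run A
t=24: ready={A,D,F,H} → run A
t=25: ready={A,D,F,H} → run A
t=26: ready={A,D,F,H} → run A
t=27: ready={A,D,F,H} → run A
t=28: ready={A,D,F,H} → run A
t=29: ready={A,D,F,H} → run A
t=30: ready={D,F,H} → run H
t=31: ready={D,F,H} → run H
t=32: ready={D,F,H} → run H
t=33: ready={D,F,H} → run H
t=34: ready={D,F,H} → run H
t=35: ready={D,F} → run D
t=36: ready={D,F} → run D
t=37: ready={D,F} → run D
t=38: ready={D,F} → run D
t=39: ready={D,F} → run D
t=40: ready={D,F} → run D
t=41: ready={D,F} → run D
t=42: ready={D,F} → run D
t=43: ready={F} → run F
t=44: ready={F} → run F
t=45: ready={F} → run F
t=46: ready={F} → run F
t=47: ready={F} → run F
t=48: ready={F} → run F
t=49: ready={F} → run F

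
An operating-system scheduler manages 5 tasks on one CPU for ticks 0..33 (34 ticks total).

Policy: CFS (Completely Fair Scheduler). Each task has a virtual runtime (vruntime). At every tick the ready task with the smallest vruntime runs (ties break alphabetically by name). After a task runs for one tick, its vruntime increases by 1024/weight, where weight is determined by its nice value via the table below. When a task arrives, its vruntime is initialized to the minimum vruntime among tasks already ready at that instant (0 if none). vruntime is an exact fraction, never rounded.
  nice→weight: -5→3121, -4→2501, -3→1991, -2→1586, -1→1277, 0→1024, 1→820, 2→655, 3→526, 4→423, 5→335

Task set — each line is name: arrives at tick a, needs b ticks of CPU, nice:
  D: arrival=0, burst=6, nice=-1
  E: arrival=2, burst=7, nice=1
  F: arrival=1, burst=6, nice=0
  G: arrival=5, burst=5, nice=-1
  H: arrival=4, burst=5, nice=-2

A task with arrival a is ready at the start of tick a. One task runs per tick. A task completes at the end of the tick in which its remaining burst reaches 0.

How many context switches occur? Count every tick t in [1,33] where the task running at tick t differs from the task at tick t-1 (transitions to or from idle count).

t=0: vr[D=0] → run D
t=1: vr[D=1024/1277 F=1024/1277] → run D
t=2: vr[D=2048/1277 E=1024/1277 F=1024/1277] → run E
t=3: vr[D=2048/1277 E=536832/261785 F=1024/1277] → run F
t=4: vr[D=2048/1277 E=536832/261785 F=2301/1277 H=2048/1277] → run D
t=5: vr[D=3072/1277 E=536832/261785 F=2301/1277 G=2048/1277 H=2048/1277] → run G
t=6: vr[D=3072/1277 E=536832/261785 F=2301/1277 G=3072/1277 H=2048/1277] → run H
t=7: vr[D=3072/1277 E=536832/261785 F=2301/1277 G=3072/1277 H=2277888/1012661] → run F
t=8: vr[D=3072/1277 E=536832/261785 F=3578/1277 G=3072/1277 H=2277888/1012661] → run E
t=9: vr[D=3072/1277 E=863744/261785 F=3578/1277 G=3072/1277 H=2277888/1012661] → run H
t=10: vr[D=3072/1277 E=863744/261785 F=3578/1277 G=3072/1277 H=2931712/1012661] → run D
t=11: vr[D=4096/1277 E=863744/261785 F=3578/1277 G=3072/1277 H=2931712/1012661] → run G
t=12: vr[D=4096/1277 E=863744/261785 F=3578/1277 G=4096/1277 H=2931712/1012661] → run F
t=13: vr[D=4096/1277 E=863744/261785 F=4855/1277 G=4096/1277 H=2931712/1012661] → run H
t=14: vr[D=4096/1277 E=863744/261785 F=4855/1277 G=4096/1277 H=3585536/1012661] → run D
t=15: vr[D=5120/1277 E=863744/261785 F=4855/1277 G=4096/1277 H=3585536/1012661] → run G
t=16: vr[D=5120/1277 E=863744/261785 F=4855/1277 G=5120/1277 H=3585536/1012661] → run E
t=17: vr[D=5120/1277 E=1190656/261785 F=4855/1277 G=5120/1277 H=3585536/1012661] → run H
t=18: vr[D=5120/1277 E=1190656/261785 F=4855/1277 G=5120/1277 H=4239360/1012661] → run F
t=19: vr[D=5120/1277 E=1190656/261785 F=6132/1277 G=5120/1277 H=4239360/1012661] → run D
t=20: vr[E=1190656/261785 F=6132/1277 G=5120/1277 H=4239360/1012661] → run G
t=21: vr[E=1190656/261785 F=6132/1277 G=6144/1277 H=4239360/1012661] → run H
t=22: vr[E=1190656/261785 F=6132/1277 G=6144/1277] → run E
t=23: vr[E=1517568/261785 F=6132/1277 G=6144/1277] → run F
t=24: vr[E=1517568/261785 F=7409/1277 G=6144/1277] → run G
t=25: vr[E=1517568/261785 F=7409/1277] → run E
t=26: vr[E=368896/52357 F=7409/1277] → run F
t=27: vr[E=368896/52357] → run E
t=28: vr[E=2171392/261785] → run E
t=29: (idle)
t=30: (idle)
t=31: (idle)
t=32: (idle)
t=33: (idle)

context switches = 27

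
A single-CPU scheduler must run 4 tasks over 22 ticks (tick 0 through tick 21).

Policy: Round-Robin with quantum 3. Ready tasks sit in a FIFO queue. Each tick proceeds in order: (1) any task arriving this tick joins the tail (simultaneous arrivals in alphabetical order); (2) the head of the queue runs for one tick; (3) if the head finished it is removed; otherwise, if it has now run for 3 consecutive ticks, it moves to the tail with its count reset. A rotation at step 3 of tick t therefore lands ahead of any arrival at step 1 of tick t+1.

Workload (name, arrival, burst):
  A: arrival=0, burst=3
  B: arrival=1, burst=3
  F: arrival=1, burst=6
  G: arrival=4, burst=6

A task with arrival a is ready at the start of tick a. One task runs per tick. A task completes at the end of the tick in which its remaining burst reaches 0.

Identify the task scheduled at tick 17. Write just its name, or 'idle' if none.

t=0: queue=[A] q_used=0 → run A
t=1: queue=[A,B,F] q_used=1 → run A
t=2: queue=[A,B,F] q_used=2 → run A
t=3: queue=[B,F] q_used=0 → run B
t=4: queue=[B,F,G] q_used=1 → run B
t=5: queue=[B,F,G] q_used=2 → run B
t=6: queue=[F,G] q_used=0 → run F
t=7: queue=[F,G] q_used=1 → run F
t=8: queue=[F,G] q_used=2 → run F
t=9: queue=[G,F] q_used=0 → run G
t=10: queue=[G,F] q_used=1 → run G
t=11: queue=[G,F] q_used=2 → run G
t=12: queue=[F,G] q_used=0 → run F
t=13: queue=[F,G] q_used=1 → run F
t=14: queue=[F,G] q_used=2 → run F
t=15: queue=[G] q_used=0 → run G
t=16: queue=[G] q_used=1 → run G
t=17: queue=[G] q_used=2 → run G
t=18: (idle)
t=19: (idle)
t=20: (idle)
t=21: (idle)

running at tick 17 = G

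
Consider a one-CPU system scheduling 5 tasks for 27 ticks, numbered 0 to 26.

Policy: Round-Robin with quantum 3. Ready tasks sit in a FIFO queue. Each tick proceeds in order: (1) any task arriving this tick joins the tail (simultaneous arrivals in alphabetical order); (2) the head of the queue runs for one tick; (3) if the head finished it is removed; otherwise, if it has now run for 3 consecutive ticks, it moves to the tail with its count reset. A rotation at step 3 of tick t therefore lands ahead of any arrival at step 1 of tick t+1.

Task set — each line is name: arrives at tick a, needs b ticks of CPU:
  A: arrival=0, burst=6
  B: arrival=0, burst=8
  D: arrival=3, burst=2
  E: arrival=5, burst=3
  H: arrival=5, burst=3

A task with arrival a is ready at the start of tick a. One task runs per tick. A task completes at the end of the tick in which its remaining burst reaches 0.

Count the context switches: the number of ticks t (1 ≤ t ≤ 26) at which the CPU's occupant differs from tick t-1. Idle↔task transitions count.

context switches = 7

t=0: queue=[A,B] q_used=0 → run A
t=1: queue=[A,B] q_used=1 → run A
t=2: queue=[A,B] q_used=2 → run A
t=3: queue=[B,A,D] q_used=0 → run B
t=4: queue=[B,A,D] q_used=1 → run B
t=5: queue=[B,A,D,E,H] q_used=2 → run B
t=6: queue=[A,D,E,H,B] q_used=0 → run A
t=7: queue=[A,D,E,H,B] q_used=1 → run A
t=8: queue=[A,D,E,H,B] q_used=2 → run A
t=9: queue=[D,E,H,B] q_used=0 → run D
t=10: queue=[D,E,H,B] q_used=1 → run D
t=11: queue=[E,H,B] q_used=0 → run E
t=12: queue=[E,H,B] q_used=1 → run E
t=13: queue=[E,H,B] q_used=2 → run E
t=14: queue=[H,B] q_used=0 → run H
t=15: queue=[H,B] q_used=1 → run H
t=16: queue=[H,B] q_used=2 → run H
t=17: queue=[B] q_used=0 → run B
t=18: queue=[B] q_used=1 → run B
t=19: queue=[B] q_used=2 → run B
t=20: queue=[B] q_used=0 → run B
t=21: queue=[B] q_used=1 → run B
t=22: (idle)
t=23: (idle)
t=24: (idle)
t=25: (idle)
t=26: (idle)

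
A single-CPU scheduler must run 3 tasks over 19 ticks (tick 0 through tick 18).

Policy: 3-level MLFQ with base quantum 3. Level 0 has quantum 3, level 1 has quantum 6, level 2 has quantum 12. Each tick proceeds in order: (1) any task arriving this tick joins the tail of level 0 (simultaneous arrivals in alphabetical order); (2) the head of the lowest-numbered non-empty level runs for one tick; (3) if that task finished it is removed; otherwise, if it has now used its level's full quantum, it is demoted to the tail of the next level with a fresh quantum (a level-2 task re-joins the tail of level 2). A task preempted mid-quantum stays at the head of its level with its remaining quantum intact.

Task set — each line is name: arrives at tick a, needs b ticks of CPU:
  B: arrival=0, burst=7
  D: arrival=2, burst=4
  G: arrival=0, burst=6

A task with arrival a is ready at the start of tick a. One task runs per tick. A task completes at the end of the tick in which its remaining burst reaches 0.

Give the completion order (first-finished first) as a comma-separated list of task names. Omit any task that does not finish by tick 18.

t=0: L0/L1/L2 = BG/-/- → run B
t=1: L0/L1/L2 = BG/-/- → run B
t=2: L0/L1/L2 = BGD/-/- → run B
t=3: L0/L1/L2 = GD/B/- → run G
t=4: L0/L1/L2 = GD/B/- → run G
t=5: L0/L1/L2 = GD/B/- → run G
t=6: L0/L1/L2 = D/BG/- → run D
t=7: L0/L1/L2 = D/BG/- → run D
t=8: L0/L1/L2 = D/BG/- → run D
t=9: L0/L1/L2 = -/BGD/- → run B
t=10: L0/L1/L2 = -/BGD/- → run B
t=11: L0/L1/L2 = -/BGD/- → run B
t=12: L0/L1/L2 = -/BGD/- → run B
t=13: L0/L1/L2 = -/GD/- → run G
t=14: L0/L1/L2 = -/GD/- → run G
t=15: L0/L1/L2 = -/GD/- → run G
t=16: L0/L1/L2 = -/D/- → run D
t=17: (idle)
t=18: (idle)

completion order = B, G, D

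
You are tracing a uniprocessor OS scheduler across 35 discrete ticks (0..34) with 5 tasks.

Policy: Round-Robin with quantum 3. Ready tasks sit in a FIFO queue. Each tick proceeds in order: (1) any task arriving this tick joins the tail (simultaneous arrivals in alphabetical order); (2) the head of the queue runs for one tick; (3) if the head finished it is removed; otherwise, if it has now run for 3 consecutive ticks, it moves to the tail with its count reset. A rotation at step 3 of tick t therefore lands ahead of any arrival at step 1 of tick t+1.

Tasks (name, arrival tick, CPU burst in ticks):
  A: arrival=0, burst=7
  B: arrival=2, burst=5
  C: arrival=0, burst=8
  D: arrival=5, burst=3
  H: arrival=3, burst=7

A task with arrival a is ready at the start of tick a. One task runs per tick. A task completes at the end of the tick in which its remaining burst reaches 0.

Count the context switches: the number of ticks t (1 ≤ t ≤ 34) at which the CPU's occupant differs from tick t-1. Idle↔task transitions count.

t=0: queue=[A,C] q_used=0 → run A
t=1: queue=[A,C] q_used=1 → run A
t=2: queue=[A,C,B] q_used=2 → run A
t=3: queue=[C,B,A,H] q_used=0 → run C
t=4: queue=[C,B,A,H] q_used=1 → run C
t=5: queue=[C,B,A,H,D] q_used=2 → run C
t=6: queue=[B,A,H,D,C] q_used=0 → run B
t=7: queue=[B,A,H,D,C] q_used=1 → run B
t=8: queue=[B,A,H,D,C] q_used=2 → run B
t=9: queue=[A,H,D,C,B] q_used=0 → run A
t=10: queue=[A,H,D,C,B] q_used=1 → run A
t=11: queue=[A,H,D,C,B] q_used=2 → run A
t=12: queue=[H,D,C,B,A] q_used=0 → run H
t=13: queue=[H,D,C,B,A] q_used=1 → run H
t=14: queue=[H,D,C,B,A] q_used=2 → run H
t=15: queue=[D,C,B,A,H] q_used=0 → run D
t=16: queue=[D,C,B,A,H] q_used=1 → run D
t=17: queue=[D,C,B,A,H] q_used=2 → run D
t=18: queue=[C,B,A,H] q_used=0 → run C
t=19: queue=[C,B,A,H] q_used=1 → run C
t=20: queue=[C,B,A,H] q_used=2 → run C
t=21: queue=[B,A,H,C] q_used=0 → run B
t=22: queue=[B,A,H,C] q_used=1 → run B
t=23: queue=[A,H,C] q_used=0 → run A
t=24: queue=[H,C] q_used=0 → run H
t=25: queue=[H,C] q_used=1 → run H
t=26: queue=[H,C] q_used=2 → run H
t=27: queue=[C,H] q_used=0 → run C
t=28: queue=[C,H] q_used=1 → run C
t=29: queue=[H] q_used=0 → run H
t=30: (idle)
t=31: (idle)
t=32: (idle)
t=33: (idle)
t=34: (idle)

context switches = 12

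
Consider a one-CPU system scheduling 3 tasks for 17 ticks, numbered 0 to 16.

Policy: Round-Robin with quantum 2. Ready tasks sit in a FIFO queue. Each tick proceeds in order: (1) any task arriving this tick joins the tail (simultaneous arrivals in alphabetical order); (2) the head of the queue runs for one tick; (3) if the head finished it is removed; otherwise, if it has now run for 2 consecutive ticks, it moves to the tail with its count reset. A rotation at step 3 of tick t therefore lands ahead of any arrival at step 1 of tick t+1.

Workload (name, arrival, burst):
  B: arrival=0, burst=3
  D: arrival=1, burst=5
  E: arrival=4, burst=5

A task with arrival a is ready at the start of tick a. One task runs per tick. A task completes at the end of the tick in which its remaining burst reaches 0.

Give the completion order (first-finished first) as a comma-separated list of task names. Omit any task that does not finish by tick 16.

completion order = B, D, E

t=0: queue=[B] q_used=0 → run B
t=1: queue=[B,D] q_used=1 → run B
t=2: queue=[D,B] q_used=0 → run D
t=3: queue=[D,B] q_used=1 → run D
t=4: queue=[B,D,E] q_used=0 → run B
t=5: queue=[D,E] q_used=0 → run D
t=6: queue=[D,E] q_used=1 → run D
t=7: queue=[E,D] q_used=0 → run E
t=8: queue=[E,D] q_used=1 → run E
t=9: queue=[D,E] q_used=0 → run D
t=10: queue=[E] q_used=0 → run E
t=11: queue=[E] q_used=1 → run E
t=12: queue=[E] q_used=0 → run E
t=13: (idle)
t=14: (idle)
t=15: (idle)
t=16: (idle)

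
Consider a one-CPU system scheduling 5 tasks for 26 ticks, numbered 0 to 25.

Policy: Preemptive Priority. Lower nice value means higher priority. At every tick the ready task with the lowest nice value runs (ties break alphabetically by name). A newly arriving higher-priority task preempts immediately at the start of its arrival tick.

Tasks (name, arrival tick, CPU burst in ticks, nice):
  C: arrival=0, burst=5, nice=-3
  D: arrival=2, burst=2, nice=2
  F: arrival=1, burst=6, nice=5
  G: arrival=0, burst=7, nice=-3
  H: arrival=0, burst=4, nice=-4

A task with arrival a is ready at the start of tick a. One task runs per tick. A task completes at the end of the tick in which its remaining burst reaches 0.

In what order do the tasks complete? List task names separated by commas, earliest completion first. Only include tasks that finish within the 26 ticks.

t=0: ready={C,G,H} → run H
t=1: ready={C,F,G,H} → run H
t=2: ready={C,D,F,G,H} → run H
t=3: ready={C,D,F,G,H} → run H
t=4: ready={C,D,F,G} → run C
t=5: ready={C,D,F,G} → run C
t=6: ready={C,D,F,G} → run C
t=7: ready={C,D,F,G} → run C
t=8: ready={C,D,F,G} → run C
t=9: ready={D,F,G} → run G
t=10: ready={D,F,G} → run G
t=11: ready={D,F,G} → run G
t=12: ready={D,F,G} → run G
t=13: ready={D,F,G} → run G
t=14: ready={D,F,G} → run G
t=15: ready={D,F,G} → run G
t=16: ready={D,F} → run D
t=17: ready={D,F} → run D
t=18: ready={F} → run F
t=19: ready={F} → run F
t=20: ready={F} → run F
t=21: ready={F} → run F
t=22: ready={F} → run F
t=23: ready={F} → run F
t=24: (idle)
t=25: (idle)

completion order = H, C, G, D, F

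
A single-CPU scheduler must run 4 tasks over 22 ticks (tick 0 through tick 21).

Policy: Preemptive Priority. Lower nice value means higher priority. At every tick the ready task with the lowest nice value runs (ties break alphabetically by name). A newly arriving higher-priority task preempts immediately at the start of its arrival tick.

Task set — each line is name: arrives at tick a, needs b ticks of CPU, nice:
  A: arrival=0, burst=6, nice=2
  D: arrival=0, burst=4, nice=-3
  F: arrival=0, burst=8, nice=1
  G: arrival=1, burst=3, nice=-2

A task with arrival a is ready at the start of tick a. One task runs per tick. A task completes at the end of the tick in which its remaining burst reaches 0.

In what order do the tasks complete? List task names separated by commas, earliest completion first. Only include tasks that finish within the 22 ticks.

completion order = D, G, F, A

t=0: ready={A,D,F} → run D
t=1: ready={A,D,F,G} → run D
t=2: ready={A,D,F,G} → run D
t=3: ready={A,D,F,G} → run D
t=4: ready={A,F,G} → run G
t=5: ready={A,F,G} → run G
t=6: ready={A,F,G} → run G
t=7: ready={A,F} → run F
t=8: ready={A,F} → run F
t=9: ready={A,F} → run F
t=10: ready={A,F} → run F
t=11: ready={A,F} → run F
t=12: ready={A,F} → run F
t=13: ready={A,F} → run F
t=14: ready={A,F} → run F
t=15: ready={A} → run A
t=16: ready={A} → run A
t=17: ready={A} → run A
t=18: ready={A} → run A
t=19: ready={A} → run A
t=20: ready={A} → run A
t=21: (idle)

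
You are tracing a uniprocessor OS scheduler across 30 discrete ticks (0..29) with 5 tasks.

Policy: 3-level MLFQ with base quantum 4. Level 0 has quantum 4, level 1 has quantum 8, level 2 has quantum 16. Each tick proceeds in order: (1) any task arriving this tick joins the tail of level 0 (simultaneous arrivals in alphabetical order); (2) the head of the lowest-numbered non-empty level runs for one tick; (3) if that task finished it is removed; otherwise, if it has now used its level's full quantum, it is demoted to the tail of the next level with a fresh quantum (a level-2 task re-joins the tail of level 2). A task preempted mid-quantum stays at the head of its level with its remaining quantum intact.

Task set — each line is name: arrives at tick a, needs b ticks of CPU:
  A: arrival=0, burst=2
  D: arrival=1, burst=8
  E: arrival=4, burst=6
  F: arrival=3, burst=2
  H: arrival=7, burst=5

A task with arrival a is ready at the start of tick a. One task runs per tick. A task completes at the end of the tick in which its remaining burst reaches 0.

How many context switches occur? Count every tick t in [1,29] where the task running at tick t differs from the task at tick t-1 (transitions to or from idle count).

t=0: L0/L1/L2 = A/-/- → run A
t=1: L0/L1/L2 = AD/-/- → run A
t=2: L0/L1/L2 = D/-/- → run D
t=3: L0/L1/L2 = DF/-/- → run D
t=4: L0/L1/L2 = DFE/-/- → run D
t=5: L0/L1/L2 = DFE/-/- → run D
t=6: L0/L1/L2 = FE/D/- → run F
t=7: L0/L1/L2 = FEH/D/- → run F
t=8: L0/L1/L2 = EH/D/- → run E
t=9: L0/L1/L2 = EH/D/- → run E
t=10: L0/L1/L2 = EH/D/- → run E
t=11: L0/L1/L2 = EH/D/- → run E
t=12: L0/L1/L2 = H/DE/- → run H
t=13: L0/L1/L2 = H/DE/- → run H
t=14: L0/L1/L2 = H/DE/- → run H
t=15: L0/L1/L2 = H/DE/- → run H
t=16: L0/L1/L2 = -/DEH/- → run D
t=17: L0/L1/L2 = -/DEH/- → run D
t=18: L0/L1/L2 = -/DEH/- → run D
t=19: L0/L1/L2 = -/DEH/- → run D
t=20: L0/L1/L2 = -/EH/- → run E
t=21: L0/L1/L2 = -/EH/- → run E
t=22: L0/L1/L2 = -/H/- → run H
t=23: (idle)
t=24: (idle)
t=25: (idle)
t=26: (idle)
t=27: (idle)
t=28: (idle)
t=29: (idle)

context switches = 8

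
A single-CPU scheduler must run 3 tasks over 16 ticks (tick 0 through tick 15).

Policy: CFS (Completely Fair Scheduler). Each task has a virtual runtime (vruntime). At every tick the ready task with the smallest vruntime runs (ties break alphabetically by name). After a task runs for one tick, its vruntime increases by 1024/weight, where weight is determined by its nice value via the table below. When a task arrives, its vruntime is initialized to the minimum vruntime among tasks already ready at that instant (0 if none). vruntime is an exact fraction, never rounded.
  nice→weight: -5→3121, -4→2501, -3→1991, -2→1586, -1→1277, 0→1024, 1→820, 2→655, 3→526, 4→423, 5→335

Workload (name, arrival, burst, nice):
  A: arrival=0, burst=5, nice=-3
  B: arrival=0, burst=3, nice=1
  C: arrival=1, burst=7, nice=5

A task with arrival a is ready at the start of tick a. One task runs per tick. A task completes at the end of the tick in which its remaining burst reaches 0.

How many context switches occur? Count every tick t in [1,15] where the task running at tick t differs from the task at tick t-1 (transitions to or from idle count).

t=0: vr[A=0 B=0] → run A
t=1: vr[A=1024/1991 B=0 C=0] → run B
t=2: vr[A=1024/1991 B=256/205 C=0] → run C
t=3: vr[A=1024/1991 B=256/205 C=1024/335] → run A
t=4: vr[A=2048/1991 B=256/205 C=1024/335] → run A
t=5: vr[A=3072/1991 B=256/205 C=1024/335] → run B
t=6: vr[A=3072/1991 B=512/205 C=1024/335] → run A
t=7: vr[A=4096/1991 B=512/205 C=1024/335] → run A
t=8: vr[B=512/205 C=1024/335] → run B
t=9: vr[C=1024/335] → run C
t=10: vr[C=2048/335] → run C
t=11: vr[C=3072/335] → run C
t=12: vr[C=4096/335] → run C
t=13: vr[C=1024/67] → run C
t=14: vr[C=6144/335] → run C
t=15: (idle)

context switches = 8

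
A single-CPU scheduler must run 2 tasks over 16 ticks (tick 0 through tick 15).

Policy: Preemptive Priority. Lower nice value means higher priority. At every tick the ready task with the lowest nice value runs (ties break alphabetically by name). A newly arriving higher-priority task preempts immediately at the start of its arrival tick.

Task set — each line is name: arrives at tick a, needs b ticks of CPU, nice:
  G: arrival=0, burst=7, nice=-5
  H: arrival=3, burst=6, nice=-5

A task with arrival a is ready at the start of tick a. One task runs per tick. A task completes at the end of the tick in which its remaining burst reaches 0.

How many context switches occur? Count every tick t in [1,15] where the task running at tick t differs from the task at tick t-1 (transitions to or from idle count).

t=0: ready={G} → run G
t=1: ready={G} → run G
t=2: ready={G} → run G
t=3: ready={G,H} → run G
t=4: ready={G,H} → run G
t=5: ready={G,H} → run G
t=6: ready={G,H} → run G
t=7: ready={H} → run H
t=8: ready={H} → run H
t=9: ready={H} → run H
t=10: ready={H} → run H
t=11: ready={H} → run H
t=12: ready={H} → run H
t=13: (idle)
t=14: (idle)
t=15: (idle)

context switches = 2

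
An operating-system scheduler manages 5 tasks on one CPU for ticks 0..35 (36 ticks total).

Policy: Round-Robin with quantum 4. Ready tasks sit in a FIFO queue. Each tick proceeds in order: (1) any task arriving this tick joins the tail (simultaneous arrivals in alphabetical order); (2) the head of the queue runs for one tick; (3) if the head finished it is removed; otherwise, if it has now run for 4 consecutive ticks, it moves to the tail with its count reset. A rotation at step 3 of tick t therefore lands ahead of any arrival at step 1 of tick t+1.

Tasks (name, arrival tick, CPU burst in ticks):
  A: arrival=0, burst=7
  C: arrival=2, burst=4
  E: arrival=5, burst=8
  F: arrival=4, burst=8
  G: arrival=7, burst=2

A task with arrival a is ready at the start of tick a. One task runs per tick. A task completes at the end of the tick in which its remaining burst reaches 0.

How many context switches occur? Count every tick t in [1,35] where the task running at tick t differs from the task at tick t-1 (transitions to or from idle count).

t=0: queue=[A] q_used=0 → run A
t=1: queue=[A] q_used=1 → run A
t=2: queue=[A,C] q_used=2 → run A
t=3: queue=[A,C] q_used=3 → run A
t=4: queue=[C,A,F] q_used=0 → run C
t=5: queue=[C,A,F,E] q_used=1 → run C
t=6: queue=[C,A,F,E] q_used=2 → run C
t=7: queue=[C,A,F,E,G] q_used=3 → run C
t=8: queue=[A,F,E,G] q_used=0 → run A
t=9: queue=[A,F,E,G] q_used=1 → run A
t=10: queue=[A,F,E,G] q_used=2 → run A
t=11: queue=[F,E,G] q_used=0 → run F
t=12: queue=[F,E,G] q_used=1 → run F
t=13: queue=[F,E,G] q_used=2 → run F
t=14: queue=[F,E,G] q_used=3 → run F
t=15: queue=[E,G,F] q_used=0 → run E
t=16: queue=[E,G,F] q_used=1 → run E
t=17: queue=[E,G,F] q_used=2 → run E
t=18: queue=[E,G,F] q_used=3 → run E
t=19: queue=[G,F,E] q_used=0 → run G
t=20: queue=[G,F,E] q_used=1 → run G
t=21: queue=[F,E] q_used=0 → run F
t=22: queue=[F,E] q_used=1 → run F
t=23: queue=[F,E] q_used=2 → run F
t=24: queue=[F,E] q_used=3 → run F
t=25: queue=[E] q_used=0 → run E
t=26: queue=[E] q_used=1 → run E
t=27: queue=[E] q_used=2 → run E
t=28: queue=[E] q_used=3 → run E
t=29: (idle)
t=30: (idle)
t=31: (idle)
t=32: (idle)
t=33: (idle)
t=34: (idle)
t=35: (idle)

context switches = 8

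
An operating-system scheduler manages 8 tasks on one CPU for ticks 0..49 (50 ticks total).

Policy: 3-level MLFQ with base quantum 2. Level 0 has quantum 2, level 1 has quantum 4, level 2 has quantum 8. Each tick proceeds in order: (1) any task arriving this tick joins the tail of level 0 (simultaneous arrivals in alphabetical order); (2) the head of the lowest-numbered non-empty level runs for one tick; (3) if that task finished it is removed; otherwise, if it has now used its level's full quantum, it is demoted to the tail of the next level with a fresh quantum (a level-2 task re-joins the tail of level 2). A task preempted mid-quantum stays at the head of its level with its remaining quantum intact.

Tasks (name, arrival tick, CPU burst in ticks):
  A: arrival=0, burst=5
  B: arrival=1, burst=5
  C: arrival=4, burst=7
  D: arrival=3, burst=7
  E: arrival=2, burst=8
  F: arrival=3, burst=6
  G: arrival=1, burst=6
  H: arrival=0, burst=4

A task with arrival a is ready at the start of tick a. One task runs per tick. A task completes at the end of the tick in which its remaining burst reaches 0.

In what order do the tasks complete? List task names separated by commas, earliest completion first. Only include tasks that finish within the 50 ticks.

t=0: L0/L1/L2 = AH/-/- → run A
t=1: L0/L1/L2 = AHBG/-/- → run A
t=2: L0/L1/L2 = HBGE/A/- → run H
t=3: L0/L1/L2 = HBGEDF/A/- → run H
t=4: L0/L1/L2 = BGEDFC/AH/- → run B
t=5: L0/L1/L2 = BGEDFC/AH/- → run B
t=6: L0/L1/L2 = GEDFC/AHB/- → run G
t=7: L0/L1/L2 = GEDFC/AHB/- → run G
t=8: L0/L1/L2 = EDFC/AHBG/- → run E
t=9: L0/L1/L2 = EDFC/AHBG/- → run E
t=10: L0/L1/L2 = DFC/AHBGE/- → run D
t=11: L0/L1/L2 = DFC/AHBGE/- → run D
t=12: L0/L1/L2 = FC/AHBGED/- → run F
t=13: L0/L1/L2 = FC/AHBGED/- → run F
t=14: L0/L1/L2 = C/AHBGEDF/- → run C
t=15: L0/L1/L2 = C/AHBGEDF/- → run C
t=16: L0/L1/L2 = -/AHBGEDFC/- → run A
t=17: L0/L1/L2 = -/AHBGEDFC/- → run A
t=18: L0/L1/L2 = -/AHBGEDFC/- → run A
t=19: L0/L1/L2 = -/HBGEDFC/- → run H
t=20: L0/L1/L2 = -/HBGEDFC/- → run H
t=21: L0/L1/L2 = -/BGEDFC/- → run B
t=22: L0/L1/L2 = -/BGEDFC/- → run B
t=23: L0/L1/L2 = -/BGEDFC/- → run B
t=24: L0/L1/L2 = -/GEDFC/- → run G
t=25: L0/L1/L2 = -/GEDFC/- → run G
t=26: L0/L1/L2 = -/GEDFC/- → run G
t=27: L0/L1/L2 = -/GEDFC/- → run G
t=28: L0/L1/L2 = -/EDFC/- → run E
t=29: L0/L1/L2 = -/EDFC/- → run E
t=30: L0/L1/L2 = -/EDFC/- → run E
t=31: L0/L1/L2 = -/EDFC/- → run E
t=32: L0/L1/L2 = -/DFC/E → run D
t=33: L0/L1/L2 = -/DFC/E → run D
t=34: L0/L1/L2 = -/DFC/E → run D
t=35: L0/L1/L2 = -/DFC/E → run D
t=36: L0/L1/L2 = -/FC/ED → run F
t=37: L0/L1/L2 = -/FC/ED → run F
t=38: L0/L1/L2 = -/FC/ED → run F
t=39: L0/L1/L2 = -/FC/ED → run F
t=40: L0/L1/L2 = -/C/ED → run C
t=41: L0/L1/L2 = -/C/ED → run C
t=42: L0/L1/L2 = -/C/ED → run C
t=43: L0/L1/L2 = -/C/ED → run C
t=44: L0/L1/L2 = -/-/EDC → run E
t=45: L0/L1/L2 = -/-/EDC → run E
t=46: L0/L1/L2 = -/-/DC → run D
t=47: L0/L1/L2 = -/-/C → run C
t=48: (idle)
t=49: (idle)

completion order = A, H, B, G, F, E, D, C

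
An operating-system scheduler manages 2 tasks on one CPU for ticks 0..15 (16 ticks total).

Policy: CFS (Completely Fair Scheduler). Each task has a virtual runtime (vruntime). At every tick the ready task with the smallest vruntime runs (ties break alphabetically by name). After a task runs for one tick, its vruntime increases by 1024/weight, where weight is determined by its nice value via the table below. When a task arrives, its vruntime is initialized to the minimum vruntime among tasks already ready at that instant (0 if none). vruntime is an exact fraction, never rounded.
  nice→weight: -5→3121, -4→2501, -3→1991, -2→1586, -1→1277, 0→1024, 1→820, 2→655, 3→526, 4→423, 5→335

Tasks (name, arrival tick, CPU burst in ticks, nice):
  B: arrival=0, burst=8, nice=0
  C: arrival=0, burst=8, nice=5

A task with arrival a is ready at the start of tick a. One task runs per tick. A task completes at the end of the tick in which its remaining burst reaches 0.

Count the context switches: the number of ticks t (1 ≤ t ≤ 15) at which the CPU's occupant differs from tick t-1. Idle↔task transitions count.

t=0: vr[B=0 C=0] → run B
t=1: vr[B=1 C=0] → run C
t=2: vr[B=1 C=1024/335] → run B
t=3: vr[B=2 C=1024/335] → run B
t=4: vr[B=3 C=1024/335] → run B
t=5: vr[B=4 C=1024/335] → run C
t=6: vr[B=4 C=2048/335] → run B
t=7: vr[B=5 C=2048/335] → run B
t=8: vr[B=6 C=2048/335] → run B
t=9: vr[B=7 C=2048/335] → run C
t=10: vr[B=7 C=3072/335] → run B
t=11: vr[C=3072/335] → run C
t=12: vr[C=4096/335] → run C
t=13: vr[C=1024/67] → run C
t=14: vr[C=6144/335] → run C
t=15: vr[C=7168/335] → run C

context switches = 7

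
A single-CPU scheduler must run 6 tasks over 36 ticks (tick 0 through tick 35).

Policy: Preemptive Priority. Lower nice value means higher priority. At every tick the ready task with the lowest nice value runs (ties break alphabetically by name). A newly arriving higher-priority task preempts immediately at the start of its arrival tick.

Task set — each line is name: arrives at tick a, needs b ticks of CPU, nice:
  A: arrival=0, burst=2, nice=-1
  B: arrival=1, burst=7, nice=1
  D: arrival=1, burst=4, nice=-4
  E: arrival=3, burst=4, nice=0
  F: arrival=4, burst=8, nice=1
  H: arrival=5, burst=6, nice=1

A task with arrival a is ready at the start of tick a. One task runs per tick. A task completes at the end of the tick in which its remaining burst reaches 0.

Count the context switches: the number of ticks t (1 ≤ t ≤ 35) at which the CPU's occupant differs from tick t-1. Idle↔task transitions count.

t=0: ready={A} → run A
t=1: ready={A,B,D} → run D
t=2: ready={A,B,D} → run D
t=3: ready={A,B,D,E} → run D
t=4: ready={A,B,D,E,F} → run D
t=5: ready={A,B,E,F,H} → run A
t=6: ready={B,E,F,H} → run E
t=7: ready={B,E,F,H} → run E
t=8: ready={B,E,F,H} → run E
t=9: ready={B,E,F,H} → run E
t=10: ready={B,F,H} → run B
t=11: ready={B,F,H} → run B
t=12: ready={B,F,H} → run B
t=13: ready={B,F,H} → run B
t=14: ready={B,F,H} → run B
t=15: ready={B,F,H} → run B
t=16: ready={B,F,H} → run B
t=17: ready={F,H} → run F
t=18: ready={F,H} → run F
t=19: ready={F,H} → run F
t=20: ready={F,H} → run F
t=21: ready={F,H} → run F
t=22: ready={F,H} → run F
t=23: ready={F,H} → run F
t=24: ready={F,H} → run F
t=25: ready={H} → run H
t=26: ready={H} → run H
t=27: ready={H} → run H
t=28: ready={H} → run H
t=29: ready={H} → run H
t=30: ready={H} → run H
t=31: (idle)
t=32: (idle)
t=33: (idle)
t=34: (idle)
t=35: (idle)

context switches = 7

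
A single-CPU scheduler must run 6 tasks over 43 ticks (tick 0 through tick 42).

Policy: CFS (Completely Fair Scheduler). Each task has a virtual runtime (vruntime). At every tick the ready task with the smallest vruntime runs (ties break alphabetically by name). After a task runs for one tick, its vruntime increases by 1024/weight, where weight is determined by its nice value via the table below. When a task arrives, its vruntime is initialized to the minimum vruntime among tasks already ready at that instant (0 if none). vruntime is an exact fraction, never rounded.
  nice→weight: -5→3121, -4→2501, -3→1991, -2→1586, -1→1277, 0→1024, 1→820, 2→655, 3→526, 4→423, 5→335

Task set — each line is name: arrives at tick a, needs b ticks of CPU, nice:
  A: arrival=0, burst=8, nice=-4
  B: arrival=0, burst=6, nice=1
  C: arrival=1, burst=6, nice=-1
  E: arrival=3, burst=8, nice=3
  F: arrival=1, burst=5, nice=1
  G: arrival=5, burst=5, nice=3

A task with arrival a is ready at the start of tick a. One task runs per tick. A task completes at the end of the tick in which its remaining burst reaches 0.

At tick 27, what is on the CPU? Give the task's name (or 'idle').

running at tick 27 = G

t=0: vr[A=0 B=0] → run A
t=1: vr[A=1024/2501 B=0 C=0 F=0] → run B
t=2: vr[A=1024/2501 B=256/205 C=0 F=0] → run C
t=3: vr[A=1024/2501 B=256/205 C=1024/1277 E=0 F=0] → run E
t=4: vr[A=1024/2501 B=256/205 C=1024/1277 E=512/263 F=0] → run F
t=5: vr[A=1024/2501 B=256/205 C=1024/1277 E=512/263 F=256/205 G=1024/2501] → run A
t=6: vr[A=2048/2501 B=256/205 C=1024/1277 E=512/263 F=256/205 G=1024/2501] → run G
t=7: vr[A=2048/2501 B=256/205 C=1024/1277 E=512/263 F=256/205 G=1549824/657763] → run C
t=8: vr[A=2048/2501 B=256/205 C=2048/1277 E=512/263 F=256/205 G=1549824/657763] → run A
t=9: vr[A=3072/2501 B=256/205 C=2048/1277 E=512/263 F=256/205 G=1549824/657763] → run A
t=10: vr[A=4096/2501 B=256/205 C=2048/1277 E=512/263 F=256/205 G=1549824/657763] → run B
t=11: vr[A=4096/2501 B=512/205 C=2048/1277 E=512/263 F=256/205 G=1549824/657763] → run F
t=12: vr[A=4096/2501 B=512/205 C=2048/1277 E=512/263 F=512/205 G=1549824/657763] → run C
t=13: vr[A=4096/2501 B=512/205 C=3072/1277 E=512/263 F=512/205 G=1549824/657763] → run A
t=14: vr[A=5120/2501 B=512/205 C=3072/1277 E=512/263 F=512/205 G=1549824/657763] → run E
t=15: vr[A=5120/2501 B=512/205 C=3072/1277 E=1024/263 F=512/205 G=1549824/657763] → run A
t=16: vr[A=6144/2501 B=512/205 C=3072/1277 E=1024/263 F=512/205 G=1549824/657763] → run G
t=17: vr[A=6144/2501 B=512/205 C=3072/1277 E=1024/263 F=512/205 G=2830336/657763] → run C
t=18: vr[A=6144/2501 B=512/205 C=4096/1277 E=1024/263 F=512/205 G=2830336/657763] → run A
t=19: vr[A=7168/2501 B=512/205 C=4096/1277 E=1024/263 F=512/205 G=2830336/657763] → run B
t=20: vr[A=7168/2501 B=768/205 C=4096/1277 E=1024/263 F=512/205 G=2830336/657763] → run F
t=21: vr[A=7168/2501 B=768/205 C=4096/1277 E=1024/263 F=768/205 G=2830336/657763] → run A
t=22: vr[B=768/205 C=4096/1277 E=1024/263 F=768/205 G=2830336/657763] → run C
t=23: vr[B=768/205 C=5120/1277 E=1024/263 F=768/205 G=2830336/657763] → run B
t=24: vr[B=1024/205 C=5120/1277 E=1024/263 F=768/205 G=2830336/657763] → run F
t=25: vr[B=1024/205 C=5120/1277 E=1024/263 F=1024/205 G=2830336/657763] → run E
t=26: vr[B=1024/205 C=5120/1277 E=1536/263 F=1024/205 G=2830336/657763] → run C
t=27: vr[B=1024/205 E=1536/263 F=1024/205 G=2830336/657763] → run G
t=28: vr[B=1024/205 E=1536/263 F=1024/205 G=4110848/657763] → run B
t=29: vr[B=256/41 E=1536/263 F=1024/205 G=4110848/657763] → run F
t=30: vr[B=256/41 E=1536/263 G=4110848/657763] → run E
t=31: vr[B=256/41 E=2048/263 G=4110848/657763] → run B
t=32: vr[E=2048/263 G=4110848/657763] → run G
t=33: vr[E=2048/263 G=5391360/657763] → run E
t=34: vr[E=2560/263 G=5391360/657763] → run G
t=35: vr[E=2560/263] → run E
t=36: vr[E=3072/263] → run E
t=37: vr[E=3584/263] → run E
t=38: (idle)
t=39: (idle)
t=40: (idle)
t=41: (idle)
t=42: (idle)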